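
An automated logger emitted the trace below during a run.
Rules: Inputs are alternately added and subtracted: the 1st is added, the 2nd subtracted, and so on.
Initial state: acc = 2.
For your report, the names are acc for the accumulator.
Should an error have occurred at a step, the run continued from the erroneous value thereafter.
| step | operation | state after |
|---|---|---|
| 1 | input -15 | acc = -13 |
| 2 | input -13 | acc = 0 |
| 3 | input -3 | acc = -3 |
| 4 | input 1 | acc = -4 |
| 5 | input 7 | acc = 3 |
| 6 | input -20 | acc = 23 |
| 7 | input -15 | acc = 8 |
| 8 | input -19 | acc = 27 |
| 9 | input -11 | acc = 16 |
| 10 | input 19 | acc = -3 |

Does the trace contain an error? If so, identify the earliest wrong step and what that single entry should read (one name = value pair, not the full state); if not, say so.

no error

step 1: acc = 2 + -15 = -13 -> agrees with the trace
step 2: acc = -13 - -13 = 0 -> confirmed correct
step 3: acc = 0 + -3 = -3 -> consistent with the trace
step 4: acc = -3 - 1 = -4 -> matches
step 5: acc = -4 + 7 = 3 -> same as recorded
step 6: acc = 3 - -20 = 23 -> consistent with the trace
step 7: acc = 23 + -15 = 8 -> agrees with the trace
step 8: acc = 8 - -19 = 27 -> same as recorded
step 9: acc = 27 + -11 = 16 -> in agreement
step 10: acc = 16 - 19 = -3 -> no discrepancy
All entries verified; no error found.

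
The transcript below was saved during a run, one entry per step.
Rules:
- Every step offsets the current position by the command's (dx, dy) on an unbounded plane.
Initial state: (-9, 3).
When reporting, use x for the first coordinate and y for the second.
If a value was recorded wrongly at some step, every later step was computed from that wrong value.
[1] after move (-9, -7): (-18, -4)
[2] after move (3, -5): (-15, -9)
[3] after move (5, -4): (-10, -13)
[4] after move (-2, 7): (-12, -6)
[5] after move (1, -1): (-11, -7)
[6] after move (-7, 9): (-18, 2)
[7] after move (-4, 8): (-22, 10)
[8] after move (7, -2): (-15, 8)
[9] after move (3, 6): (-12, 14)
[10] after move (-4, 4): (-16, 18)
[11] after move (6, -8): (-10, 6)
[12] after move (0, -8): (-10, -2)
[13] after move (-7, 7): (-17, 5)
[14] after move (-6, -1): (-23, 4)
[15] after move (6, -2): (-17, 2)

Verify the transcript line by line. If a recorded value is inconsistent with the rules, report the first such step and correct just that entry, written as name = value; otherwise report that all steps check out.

step 11, y = 10

Recomputing the run from the initial state:
step 1: x = -18, y = -4
step 2: x = -15, y = -9
step 3: x = -10, y = -13
step 4: x = -12, y = -6
step 5: x = -11, y = -7
step 6: x = -18, y = 2
step 7: x = -22, y = 10
step 8: x = -15, y = 8
step 9: x = -12, y = 14
step 10: x = -16, y = 18
step 11: x = -10, y = 10
step 12: x = -10, y = 2
step 13: x = -17, y = 9
step 14: x = -23, y = 8
step 15: x = -17, y = 6
The first disagreement with the transcript is at step 11, where the value should be y = 10.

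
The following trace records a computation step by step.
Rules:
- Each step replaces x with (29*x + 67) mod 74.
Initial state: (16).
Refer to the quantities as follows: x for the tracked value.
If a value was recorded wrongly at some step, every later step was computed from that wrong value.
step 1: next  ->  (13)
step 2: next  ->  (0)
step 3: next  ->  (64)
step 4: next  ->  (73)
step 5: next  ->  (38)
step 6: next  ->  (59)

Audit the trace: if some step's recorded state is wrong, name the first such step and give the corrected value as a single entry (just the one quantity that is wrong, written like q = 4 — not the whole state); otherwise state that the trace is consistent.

Recomputing the run from the initial state:
step 1: x = 13
step 2: x = 0
step 3: x = 67
step 4: x = 12
step 5: x = 45
step 6: x = 40
The first disagreement with the trace is at step 3, where the value should be x = 67.

step 3, x = 67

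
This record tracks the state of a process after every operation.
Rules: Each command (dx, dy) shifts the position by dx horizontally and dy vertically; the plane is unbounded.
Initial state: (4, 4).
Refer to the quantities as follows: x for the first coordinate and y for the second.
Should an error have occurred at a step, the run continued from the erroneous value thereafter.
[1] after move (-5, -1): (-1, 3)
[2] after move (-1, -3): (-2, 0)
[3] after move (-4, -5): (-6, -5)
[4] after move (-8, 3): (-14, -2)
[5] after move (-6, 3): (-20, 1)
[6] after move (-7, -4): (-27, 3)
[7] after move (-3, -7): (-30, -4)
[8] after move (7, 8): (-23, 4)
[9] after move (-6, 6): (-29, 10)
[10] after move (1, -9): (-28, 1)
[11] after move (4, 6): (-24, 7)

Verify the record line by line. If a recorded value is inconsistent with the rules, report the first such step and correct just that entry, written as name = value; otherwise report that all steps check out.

step 6, y = -3

Recomputing the run from the initial state:
step 1: x = -1, y = 3
step 2: x = -2, y = 0
step 3: x = -6, y = -5
step 4: x = -14, y = -2
step 5: x = -20, y = 1
step 6: x = -27, y = -3
step 7: x = -30, y = -10
step 8: x = -23, y = -2
step 9: x = -29, y = 4
step 10: x = -28, y = -5
step 11: x = -24, y = 1
The first disagreement with the record is at step 6, where the value should be y = -3.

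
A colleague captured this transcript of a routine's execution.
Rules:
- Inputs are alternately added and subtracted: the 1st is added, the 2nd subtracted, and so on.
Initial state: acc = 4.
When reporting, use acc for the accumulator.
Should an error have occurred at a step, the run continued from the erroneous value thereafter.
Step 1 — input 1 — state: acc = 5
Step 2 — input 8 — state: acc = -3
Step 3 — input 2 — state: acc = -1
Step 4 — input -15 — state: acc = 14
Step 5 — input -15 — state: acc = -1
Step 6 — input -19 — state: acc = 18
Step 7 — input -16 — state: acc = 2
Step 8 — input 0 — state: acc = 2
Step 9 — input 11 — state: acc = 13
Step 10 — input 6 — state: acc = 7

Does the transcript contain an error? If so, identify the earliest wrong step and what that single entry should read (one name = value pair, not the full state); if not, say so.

no error

Step 1: acc = 4 + 1 = 5 — agrees with the transcript.
Step 2: acc = 5 - 8 = -3 — in agreement.
Step 3: acc = -3 + 2 = -1 — same as recorded.
Step 4: acc = -1 - -15 = 14 — confirmed correct.
Step 5: acc = 14 + -15 = -1 — in agreement.
Step 6: acc = -1 - -19 = 18 — checks out.
Step 7: acc = 18 + -16 = 2 — confirmed correct.
Step 8: acc = 2 - 0 = 2 — consistent with the transcript.
Step 9: acc = 2 + 11 = 13 — consistent with the transcript.
Step 10: acc = 13 - 6 = 7 — in agreement.
No step deviates from the rules.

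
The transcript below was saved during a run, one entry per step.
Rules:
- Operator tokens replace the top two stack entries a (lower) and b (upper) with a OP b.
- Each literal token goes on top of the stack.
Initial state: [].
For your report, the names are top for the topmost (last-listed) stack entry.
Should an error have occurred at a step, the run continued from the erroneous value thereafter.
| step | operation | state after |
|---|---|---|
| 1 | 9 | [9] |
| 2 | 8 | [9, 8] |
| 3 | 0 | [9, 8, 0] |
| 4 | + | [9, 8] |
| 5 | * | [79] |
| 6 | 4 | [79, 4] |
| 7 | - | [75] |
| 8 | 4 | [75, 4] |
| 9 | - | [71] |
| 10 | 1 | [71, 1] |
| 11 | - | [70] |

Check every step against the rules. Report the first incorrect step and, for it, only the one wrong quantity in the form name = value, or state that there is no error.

step 5, top = 72

Recomputing the run from the initial state:
step 1: [9]
step 2: [9, 8]
step 3: [9, 8, 0]
step 4: [9, 8]
step 5: [72]
step 6: [72, 4]
step 7: [68]
step 8: [68, 4]
step 9: [64]
step 10: [64, 1]
step 11: [63]
The first disagreement with the transcript is at step 5, where the value should be top = 72.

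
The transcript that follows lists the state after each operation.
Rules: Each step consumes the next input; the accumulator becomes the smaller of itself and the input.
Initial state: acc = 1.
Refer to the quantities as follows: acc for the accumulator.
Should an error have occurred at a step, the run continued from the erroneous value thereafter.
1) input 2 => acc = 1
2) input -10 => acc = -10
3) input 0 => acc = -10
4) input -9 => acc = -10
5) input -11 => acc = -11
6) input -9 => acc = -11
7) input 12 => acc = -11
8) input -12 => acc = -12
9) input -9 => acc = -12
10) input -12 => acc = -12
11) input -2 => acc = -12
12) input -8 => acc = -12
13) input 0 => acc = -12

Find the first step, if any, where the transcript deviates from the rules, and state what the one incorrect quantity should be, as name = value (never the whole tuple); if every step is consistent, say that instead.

1. acc = min(1, 2) = 1 (no discrepancy)
2. acc = min(1, -10) = -10 (verified)
3. acc = min(-10, 0) = -10 (matches)
4. acc = min(-10, -9) = -10 (no discrepancy)
5. acc = min(-10, -11) = -11 (verified)
6. acc = min(-11, -9) = -11 (exactly as logged)
7. acc = min(-11, 12) = -11 (matches)
8. acc = min(-11, -12) = -12 (no discrepancy)
9. acc = min(-12, -9) = -12 (consistent with the transcript)
10. acc = min(-12, -12) = -12 (confirmed correct)
11. acc = min(-12, -2) = -12 (verified)
12. acc = min(-12, -8) = -12 (same as recorded)
13. acc = min(-12, 0) = -12 (verified)
The whole run recomputes cleanly — no discrepancies.

no error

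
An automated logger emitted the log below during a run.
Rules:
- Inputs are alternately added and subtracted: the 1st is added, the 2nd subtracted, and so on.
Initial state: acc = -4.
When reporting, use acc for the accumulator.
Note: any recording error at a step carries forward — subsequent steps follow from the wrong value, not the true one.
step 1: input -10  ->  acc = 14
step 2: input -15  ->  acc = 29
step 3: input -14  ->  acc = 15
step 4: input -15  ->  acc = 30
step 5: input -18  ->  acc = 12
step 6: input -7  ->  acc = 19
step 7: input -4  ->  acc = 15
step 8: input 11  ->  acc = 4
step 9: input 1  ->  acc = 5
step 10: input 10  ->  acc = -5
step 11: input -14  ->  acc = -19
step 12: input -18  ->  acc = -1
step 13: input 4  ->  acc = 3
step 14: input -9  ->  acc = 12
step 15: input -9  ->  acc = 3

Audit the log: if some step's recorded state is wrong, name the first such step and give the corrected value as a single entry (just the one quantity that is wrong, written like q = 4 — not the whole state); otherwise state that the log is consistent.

step 1, acc = -14

Recomputing the run from the initial state:
step 1: acc = -14
step 2: acc = 1
step 3: acc = -13
step 4: acc = 2
step 5: acc = -16
step 6: acc = -9
step 7: acc = -13
step 8: acc = -24
step 9: acc = -23
step 10: acc = -33
step 11: acc = -47
step 12: acc = -29
step 13: acc = -25
step 14: acc = -16
step 15: acc = -25
The first disagreement with the log is at step 1, where the value should be acc = -14.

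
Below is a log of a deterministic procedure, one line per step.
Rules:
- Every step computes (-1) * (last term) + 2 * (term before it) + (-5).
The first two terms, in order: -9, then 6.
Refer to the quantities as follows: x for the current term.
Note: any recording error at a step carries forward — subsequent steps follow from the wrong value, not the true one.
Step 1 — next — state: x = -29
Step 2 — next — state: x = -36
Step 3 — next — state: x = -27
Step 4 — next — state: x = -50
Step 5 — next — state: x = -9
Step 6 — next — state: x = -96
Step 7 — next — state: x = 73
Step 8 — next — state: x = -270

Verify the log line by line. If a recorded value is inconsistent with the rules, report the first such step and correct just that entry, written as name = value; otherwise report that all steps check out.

step 2, x = 36

Step 1: x = -1*(6) + (2)*(-9) + (-5) = -29 — verified.
Step 2: x = -1*(-29) + (2)*(6) + (-5) = 36 — this is not what the log shows.
So the first discrepancy is step 2, where the right value is x = 36.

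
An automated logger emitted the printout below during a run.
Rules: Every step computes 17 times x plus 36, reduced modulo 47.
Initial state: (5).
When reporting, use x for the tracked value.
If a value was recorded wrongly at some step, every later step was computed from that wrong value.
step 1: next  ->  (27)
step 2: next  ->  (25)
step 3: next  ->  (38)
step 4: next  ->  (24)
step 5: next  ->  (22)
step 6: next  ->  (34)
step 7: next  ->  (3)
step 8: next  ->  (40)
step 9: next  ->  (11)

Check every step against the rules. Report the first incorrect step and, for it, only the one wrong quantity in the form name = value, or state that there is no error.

step 5, x = 21

1. x = (17*5 + 36) mod 47 = 27 (checks out)
2. x = (17*27 + 36) mod 47 = 25 (checks out)
3. x = (17*25 + 36) mod 47 = 38 (consistent with the printout)
4. x = (17*38 + 36) mod 47 = 24 (checks out)
5. x = (17*24 + 36) mod 47 = 21 (not what was recorded)
The earliest wrong entry is at step 5: it should read x = 21.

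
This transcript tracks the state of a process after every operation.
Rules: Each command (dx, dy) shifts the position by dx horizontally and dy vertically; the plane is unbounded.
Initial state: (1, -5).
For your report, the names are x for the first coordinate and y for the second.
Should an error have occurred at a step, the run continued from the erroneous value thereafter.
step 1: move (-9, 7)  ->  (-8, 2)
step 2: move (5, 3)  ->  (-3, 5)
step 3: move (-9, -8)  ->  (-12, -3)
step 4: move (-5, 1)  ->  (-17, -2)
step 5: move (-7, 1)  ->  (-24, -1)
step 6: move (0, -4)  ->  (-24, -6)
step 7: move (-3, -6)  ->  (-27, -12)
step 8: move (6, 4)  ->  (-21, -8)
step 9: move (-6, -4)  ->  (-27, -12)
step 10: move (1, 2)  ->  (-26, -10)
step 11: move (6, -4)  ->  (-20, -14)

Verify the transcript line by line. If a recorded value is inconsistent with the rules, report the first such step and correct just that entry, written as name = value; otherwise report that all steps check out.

step 6, y = -5

Step 1: x = 1 + (-9) = -8, y = -5 + (7) = 2 — no discrepancy.
Step 2: x = -8 + (5) = -3, y = 2 + (3) = 5 — confirmed correct.
Step 3: x = -3 + (-9) = -12, y = 5 + (-8) = -3 — in agreement.
Step 4: x = -12 + (-5) = -17, y = -3 + (1) = -2 — matches.
Step 5: x = -17 + (-7) = -24, y = -2 + (1) = -1 — no discrepancy.
Step 6: x = -24 + (0) = -24, y = -1 + (-4) = -5 — the recorded entry deviates here.
So the first discrepancy is step 6, where the right value is y = -5.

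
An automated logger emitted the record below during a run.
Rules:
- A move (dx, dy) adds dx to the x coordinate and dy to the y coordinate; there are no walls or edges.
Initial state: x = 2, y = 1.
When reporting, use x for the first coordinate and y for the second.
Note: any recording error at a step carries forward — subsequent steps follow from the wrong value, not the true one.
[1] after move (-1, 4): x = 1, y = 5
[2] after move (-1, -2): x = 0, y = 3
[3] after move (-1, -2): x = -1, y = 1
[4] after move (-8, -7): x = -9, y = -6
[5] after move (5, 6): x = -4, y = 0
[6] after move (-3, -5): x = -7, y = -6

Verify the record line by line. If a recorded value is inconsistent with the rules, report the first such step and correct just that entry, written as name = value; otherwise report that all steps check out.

Step 1: x = 2 + (-1) = 1, y = 1 + (4) = 5 — agrees with the record.
Step 2: x = 1 + (-1) = 0, y = 5 + (-2) = 3 — in agreement.
Step 3: x = 0 + (-1) = -1, y = 3 + (-2) = 1 — checks out.
Step 4: x = -1 + (-8) = -9, y = 1 + (-7) = -6 — consistent with the record.
Step 5: x = -9 + (5) = -4, y = -6 + (6) = 0 — same as recorded.
Step 6: x = -4 + (-3) = -7, y = 0 + (-5) = -5 — the record disagrees here.
The audit stops at step 6: the recorded entry is wrong and should be y = -5.

step 6, y = -5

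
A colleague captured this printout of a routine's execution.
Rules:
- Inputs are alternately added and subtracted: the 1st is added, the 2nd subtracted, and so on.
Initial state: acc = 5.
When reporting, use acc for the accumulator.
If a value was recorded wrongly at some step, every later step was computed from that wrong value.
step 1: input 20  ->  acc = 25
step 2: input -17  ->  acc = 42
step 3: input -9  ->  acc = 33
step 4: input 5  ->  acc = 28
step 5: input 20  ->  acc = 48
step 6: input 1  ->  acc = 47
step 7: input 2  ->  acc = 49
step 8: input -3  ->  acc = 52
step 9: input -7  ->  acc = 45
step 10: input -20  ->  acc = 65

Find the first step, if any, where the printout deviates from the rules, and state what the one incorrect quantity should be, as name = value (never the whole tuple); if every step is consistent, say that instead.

no error

Recomputing the run from the initial state:
step 1: acc = 25
step 2: acc = 42
step 3: acc = 33
step 4: acc = 28
step 5: acc = 48
step 6: acc = 47
step 7: acc = 49
step 8: acc = 52
step 9: acc = 45
step 10: acc = 65
This matches the printout at every step.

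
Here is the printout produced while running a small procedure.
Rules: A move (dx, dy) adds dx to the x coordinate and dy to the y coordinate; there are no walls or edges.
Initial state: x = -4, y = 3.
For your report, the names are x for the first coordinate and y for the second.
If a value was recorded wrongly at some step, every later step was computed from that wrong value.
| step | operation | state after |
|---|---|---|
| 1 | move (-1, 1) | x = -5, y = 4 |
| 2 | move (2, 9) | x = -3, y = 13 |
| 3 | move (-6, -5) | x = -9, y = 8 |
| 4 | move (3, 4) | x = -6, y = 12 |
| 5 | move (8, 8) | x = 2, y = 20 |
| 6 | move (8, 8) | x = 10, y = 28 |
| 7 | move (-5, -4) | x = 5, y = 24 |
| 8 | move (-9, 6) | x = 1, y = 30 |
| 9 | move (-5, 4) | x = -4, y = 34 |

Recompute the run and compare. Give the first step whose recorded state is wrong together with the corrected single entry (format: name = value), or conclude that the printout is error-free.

Recomputing the run from the initial state:
step 1: x = -5, y = 4
step 2: x = -3, y = 13
step 3: x = -9, y = 8
step 4: x = -6, y = 12
step 5: x = 2, y = 20
step 6: x = 10, y = 28
step 7: x = 5, y = 24
step 8: x = -4, y = 30
step 9: x = -9, y = 34
The first disagreement with the printout is at step 8, where the value should be x = -4.

step 8, x = -4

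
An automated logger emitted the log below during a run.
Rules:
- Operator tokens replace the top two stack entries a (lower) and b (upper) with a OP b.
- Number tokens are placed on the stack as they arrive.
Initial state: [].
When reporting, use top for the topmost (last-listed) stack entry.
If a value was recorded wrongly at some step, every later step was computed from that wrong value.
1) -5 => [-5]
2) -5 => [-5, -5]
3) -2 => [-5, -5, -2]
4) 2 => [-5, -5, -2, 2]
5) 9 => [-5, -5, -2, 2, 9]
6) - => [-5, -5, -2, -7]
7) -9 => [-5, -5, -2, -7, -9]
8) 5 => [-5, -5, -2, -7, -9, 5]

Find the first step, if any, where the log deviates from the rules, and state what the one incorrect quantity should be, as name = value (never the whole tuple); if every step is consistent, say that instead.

step 1: push -5: top = -5 -> exactly as logged
step 2: push -5: top = -5 -> exactly as logged
step 3: push -2: top = -2 -> verified
step 4: push 2: top = 2 -> same as recorded
step 5: push 9: top = 9 -> exactly as logged
step 6: 2 - 9 = -7 -> matches
step 7: push -9: top = -9 -> in agreement
step 8: push 5: top = 5 -> verified
All entries verified; no error found.

no error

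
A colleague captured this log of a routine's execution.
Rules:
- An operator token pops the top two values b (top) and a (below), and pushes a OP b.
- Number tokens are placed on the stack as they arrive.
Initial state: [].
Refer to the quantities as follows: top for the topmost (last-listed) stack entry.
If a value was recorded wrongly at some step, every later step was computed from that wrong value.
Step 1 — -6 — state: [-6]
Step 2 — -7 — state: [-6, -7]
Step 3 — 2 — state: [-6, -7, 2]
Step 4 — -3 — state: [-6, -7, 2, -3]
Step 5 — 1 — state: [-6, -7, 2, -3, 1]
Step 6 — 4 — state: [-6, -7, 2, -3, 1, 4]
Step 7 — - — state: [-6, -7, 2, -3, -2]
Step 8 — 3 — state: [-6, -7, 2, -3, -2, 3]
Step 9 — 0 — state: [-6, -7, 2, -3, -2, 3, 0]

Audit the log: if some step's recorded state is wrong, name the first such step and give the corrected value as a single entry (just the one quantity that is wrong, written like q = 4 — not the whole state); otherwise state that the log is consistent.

1. push -6: top = -6 (confirmed correct)
2. push -7: top = -7 (exactly as logged)
3. push 2: top = 2 (agrees with the log)
4. push -3: top = -3 (exactly as logged)
5. push 1: top = 1 (no discrepancy)
6. push 4: top = 4 (agrees with the log)
7. 1 - 4 = -3 (the entry is off here)
First deviation found at step 7; the corrected entry is top = -3.

step 7, top = -3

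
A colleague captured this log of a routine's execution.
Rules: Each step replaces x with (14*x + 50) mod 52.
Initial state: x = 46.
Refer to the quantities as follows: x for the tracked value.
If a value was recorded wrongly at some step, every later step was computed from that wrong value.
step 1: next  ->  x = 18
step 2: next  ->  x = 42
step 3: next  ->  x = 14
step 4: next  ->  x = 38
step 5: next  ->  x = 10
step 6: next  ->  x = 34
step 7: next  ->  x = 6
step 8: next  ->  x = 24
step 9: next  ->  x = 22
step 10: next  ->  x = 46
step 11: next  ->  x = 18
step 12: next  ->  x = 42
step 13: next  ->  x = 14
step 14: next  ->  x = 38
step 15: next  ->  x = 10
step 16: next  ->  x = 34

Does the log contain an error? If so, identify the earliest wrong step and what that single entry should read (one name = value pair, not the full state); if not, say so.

Step 1: x = (14*46 + 50) mod 52 = 18 — no discrepancy.
Step 2: x = (14*18 + 50) mod 52 = 42 — verified.
Step 3: x = (14*42 + 50) mod 52 = 14 — no discrepancy.
Step 4: x = (14*14 + 50) mod 52 = 38 — no discrepancy.
Step 5: x = (14*38 + 50) mod 52 = 10 — agrees with the log.
Step 6: x = (14*10 + 50) mod 52 = 34 — exactly as logged.
Step 7: x = (14*34 + 50) mod 52 = 6 — same as recorded.
Step 8: x = (14*6 + 50) mod 52 = 30 — not what was recorded.
Step 8 is the first one off; corrected, x = 30.

step 8, x = 30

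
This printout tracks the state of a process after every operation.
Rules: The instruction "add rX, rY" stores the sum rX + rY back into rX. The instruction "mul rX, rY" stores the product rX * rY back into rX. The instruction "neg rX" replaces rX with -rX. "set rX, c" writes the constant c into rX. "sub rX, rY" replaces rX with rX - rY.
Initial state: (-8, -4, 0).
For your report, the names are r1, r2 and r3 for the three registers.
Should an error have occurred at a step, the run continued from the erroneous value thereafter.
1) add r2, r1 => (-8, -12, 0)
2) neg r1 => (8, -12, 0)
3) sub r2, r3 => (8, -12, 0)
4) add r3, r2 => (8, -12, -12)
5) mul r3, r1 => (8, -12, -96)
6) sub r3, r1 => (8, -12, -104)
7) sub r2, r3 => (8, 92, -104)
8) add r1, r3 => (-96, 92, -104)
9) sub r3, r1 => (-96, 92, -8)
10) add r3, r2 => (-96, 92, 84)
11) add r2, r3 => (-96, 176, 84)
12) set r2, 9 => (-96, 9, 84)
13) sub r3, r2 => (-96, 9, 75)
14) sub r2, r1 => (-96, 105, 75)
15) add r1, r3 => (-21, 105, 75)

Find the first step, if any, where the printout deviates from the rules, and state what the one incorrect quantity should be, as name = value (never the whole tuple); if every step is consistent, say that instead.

1. r2 = -4 + -8 = -12 (verified)
2. r1 = -(-8) = 8 (consistent with the printout)
3. r2 = -12 - 0 = -12 (confirmed correct)
4. r3 = 0 + -12 = -12 (checks out)
5. r3 = -12 * 8 = -96 (confirmed correct)
6. r3 = -96 - 8 = -104 (consistent with the printout)
7. r2 = -12 - -104 = 92 (no discrepancy)
8. r1 = 8 + -104 = -96 (agrees with the printout)
9. r3 = -104 - -96 = -8 (matches)
10. r3 = -8 + 92 = 84 (agrees with the printout)
11. r2 = 92 + 84 = 176 (agrees with the printout)
12. r2 = 9 (in agreement)
13. r3 = 84 - 9 = 75 (same as recorded)
14. r2 = 9 - -96 = 105 (exactly as logged)
15. r1 = -96 + 75 = -21 (same as recorded)
The recomputation confirms every line.

no error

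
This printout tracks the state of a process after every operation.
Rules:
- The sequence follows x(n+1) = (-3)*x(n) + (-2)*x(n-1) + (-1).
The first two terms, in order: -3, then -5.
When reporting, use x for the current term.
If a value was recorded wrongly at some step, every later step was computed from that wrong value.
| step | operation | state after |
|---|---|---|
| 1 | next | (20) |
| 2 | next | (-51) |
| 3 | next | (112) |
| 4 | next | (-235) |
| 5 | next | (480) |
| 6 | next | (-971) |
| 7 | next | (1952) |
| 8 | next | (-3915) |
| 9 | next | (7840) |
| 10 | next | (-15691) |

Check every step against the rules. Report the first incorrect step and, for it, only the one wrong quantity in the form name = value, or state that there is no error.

no error

1. x = -3*(-5) + (-2)*(-3) + (-1) = 20 (checks out)
2. x = -3*(20) + (-2)*(-5) + (-1) = -51 (agrees with the printout)
3. x = -3*(-51) + (-2)*(20) + (-1) = 112 (verified)
4. x = -3*(112) + (-2)*(-51) + (-1) = -235 (confirmed correct)
5. x = -3*(-235) + (-2)*(112) + (-1) = 480 (no discrepancy)
6. x = -3*(480) + (-2)*(-235) + (-1) = -971 (matches)
7. x = -3*(-971) + (-2)*(480) + (-1) = 1952 (checks out)
8. x = -3*(1952) + (-2)*(-971) + (-1) = -3915 (no discrepancy)
9. x = -3*(-3915) + (-2)*(1952) + (-1) = 7840 (agrees with the printout)
10. x = -3*(7840) + (-2)*(-3915) + (-1) = -15691 (agrees with the printout)
All entries verified; no error found.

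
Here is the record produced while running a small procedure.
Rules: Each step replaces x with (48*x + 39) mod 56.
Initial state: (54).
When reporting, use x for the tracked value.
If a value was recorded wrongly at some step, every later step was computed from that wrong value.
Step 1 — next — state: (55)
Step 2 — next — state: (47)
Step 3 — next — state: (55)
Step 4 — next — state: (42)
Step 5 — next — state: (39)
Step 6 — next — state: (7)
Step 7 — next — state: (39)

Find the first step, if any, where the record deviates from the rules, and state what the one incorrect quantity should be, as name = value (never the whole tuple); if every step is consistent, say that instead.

step 1: x = (48*54 + 39) mod 56 = 55 -> confirmed correct
step 2: x = (48*55 + 39) mod 56 = 47 -> consistent with the record
step 3: x = (48*47 + 39) mod 56 = 55 -> matches
step 4: x = (48*55 + 39) mod 56 = 47 -> not what was recorded
The earliest wrong entry is at step 4: it should read x = 47.

step 4, x = 47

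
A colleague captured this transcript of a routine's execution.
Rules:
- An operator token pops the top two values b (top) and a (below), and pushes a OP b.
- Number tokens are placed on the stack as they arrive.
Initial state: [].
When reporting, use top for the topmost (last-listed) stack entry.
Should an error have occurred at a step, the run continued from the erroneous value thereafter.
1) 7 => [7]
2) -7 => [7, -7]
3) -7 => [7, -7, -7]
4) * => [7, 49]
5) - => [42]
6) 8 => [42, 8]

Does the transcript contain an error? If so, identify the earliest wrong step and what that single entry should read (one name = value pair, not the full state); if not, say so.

Step 1: push 7: top = 7 — verified.
Step 2: push -7: top = -7 — matches.
Step 3: push -7: top = -7 — checks out.
Step 4: -7 * -7 = 49 — matches.
Step 5: 7 - 49 = -42 — this is not what the transcript shows.
First incorrect step: 5; the correct value is top = -42.

step 5, top = -42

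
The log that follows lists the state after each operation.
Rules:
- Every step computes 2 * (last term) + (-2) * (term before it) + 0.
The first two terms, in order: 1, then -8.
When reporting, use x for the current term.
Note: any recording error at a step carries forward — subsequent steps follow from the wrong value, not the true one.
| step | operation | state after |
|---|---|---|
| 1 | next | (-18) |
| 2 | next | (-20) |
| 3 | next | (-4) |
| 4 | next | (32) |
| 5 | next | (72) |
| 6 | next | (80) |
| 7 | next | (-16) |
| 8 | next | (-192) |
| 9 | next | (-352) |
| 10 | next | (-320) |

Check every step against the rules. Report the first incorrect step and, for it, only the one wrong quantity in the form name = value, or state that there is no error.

Recomputing the run from the initial state:
step 1: x = -18
step 2: x = -20
step 3: x = -4
step 4: x = 32
step 5: x = 72
step 6: x = 80
step 7: x = 16
step 8: x = -128
step 9: x = -288
step 10: x = -320
The first disagreement with the log is at step 7, where the value should be x = 16.

step 7, x = 16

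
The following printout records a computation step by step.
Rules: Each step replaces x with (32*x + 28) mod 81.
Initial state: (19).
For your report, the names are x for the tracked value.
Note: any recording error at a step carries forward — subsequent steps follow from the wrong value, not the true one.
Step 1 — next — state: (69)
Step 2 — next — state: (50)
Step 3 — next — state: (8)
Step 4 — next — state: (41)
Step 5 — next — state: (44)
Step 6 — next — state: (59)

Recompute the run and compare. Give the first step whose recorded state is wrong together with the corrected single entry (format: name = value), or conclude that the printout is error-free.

step 2, x = 49

Recomputing the run from the initial state:
step 1: x = 69
step 2: x = 49
step 3: x = 57
step 4: x = 70
step 5: x = 0
step 6: x = 28
The first disagreement with the printout is at step 2, where the value should be x = 49.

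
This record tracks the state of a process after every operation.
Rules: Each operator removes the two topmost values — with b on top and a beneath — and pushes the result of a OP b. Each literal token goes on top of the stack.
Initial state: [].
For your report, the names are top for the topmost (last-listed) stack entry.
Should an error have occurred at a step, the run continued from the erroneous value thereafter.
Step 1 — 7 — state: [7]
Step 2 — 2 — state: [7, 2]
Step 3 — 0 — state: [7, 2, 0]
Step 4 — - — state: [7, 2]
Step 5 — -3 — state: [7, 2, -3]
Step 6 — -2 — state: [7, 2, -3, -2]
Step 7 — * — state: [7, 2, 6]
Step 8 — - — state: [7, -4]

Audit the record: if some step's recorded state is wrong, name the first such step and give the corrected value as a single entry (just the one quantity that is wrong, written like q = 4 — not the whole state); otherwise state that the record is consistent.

Recomputing the run from the initial state:
step 1: [7]
step 2: [7, 2]
step 3: [7, 2, 0]
step 4: [7, 2]
step 5: [7, 2, -3]
step 6: [7, 2, -3, -2]
step 7: [7, 2, 6]
step 8: [7, -4]
This matches the record at every step.

no error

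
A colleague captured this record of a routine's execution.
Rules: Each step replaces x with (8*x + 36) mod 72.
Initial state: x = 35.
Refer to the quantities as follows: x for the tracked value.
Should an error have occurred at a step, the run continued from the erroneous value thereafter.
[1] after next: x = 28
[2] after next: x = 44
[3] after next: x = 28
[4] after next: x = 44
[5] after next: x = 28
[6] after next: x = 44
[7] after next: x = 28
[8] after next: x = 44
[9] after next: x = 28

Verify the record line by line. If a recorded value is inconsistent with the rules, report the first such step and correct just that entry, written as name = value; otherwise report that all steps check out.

step 1: x = (8*35 + 36) mod 72 = 28 -> in agreement
step 2: x = (8*28 + 36) mod 72 = 44 -> in agreement
step 3: x = (8*44 + 36) mod 72 = 28 -> no discrepancy
step 4: x = (8*28 + 36) mod 72 = 44 -> no discrepancy
step 5: x = (8*44 + 36) mod 72 = 28 -> in agreement
step 6: x = (8*28 + 36) mod 72 = 44 -> verified
step 7: x = (8*44 + 36) mod 72 = 28 -> confirmed correct
step 8: x = (8*28 + 36) mod 72 = 44 -> exactly as logged
step 9: x = (8*44 + 36) mod 72 = 28 -> matches
The whole run recomputes cleanly — no discrepancies.

no error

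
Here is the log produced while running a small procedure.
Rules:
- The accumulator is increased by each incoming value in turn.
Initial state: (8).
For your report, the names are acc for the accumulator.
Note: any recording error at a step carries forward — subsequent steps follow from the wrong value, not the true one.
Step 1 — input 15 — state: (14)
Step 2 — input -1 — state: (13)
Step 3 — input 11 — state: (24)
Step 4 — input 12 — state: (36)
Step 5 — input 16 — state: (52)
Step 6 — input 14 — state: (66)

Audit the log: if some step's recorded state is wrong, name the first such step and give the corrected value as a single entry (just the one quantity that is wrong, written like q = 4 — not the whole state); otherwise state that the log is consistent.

Recomputing the run from the initial state:
step 1: acc = 23
step 2: acc = 22
step 3: acc = 33
step 4: acc = 45
step 5: acc = 61
step 6: acc = 75
The first disagreement with the log is at step 1, where the value should be acc = 23.

step 1, acc = 23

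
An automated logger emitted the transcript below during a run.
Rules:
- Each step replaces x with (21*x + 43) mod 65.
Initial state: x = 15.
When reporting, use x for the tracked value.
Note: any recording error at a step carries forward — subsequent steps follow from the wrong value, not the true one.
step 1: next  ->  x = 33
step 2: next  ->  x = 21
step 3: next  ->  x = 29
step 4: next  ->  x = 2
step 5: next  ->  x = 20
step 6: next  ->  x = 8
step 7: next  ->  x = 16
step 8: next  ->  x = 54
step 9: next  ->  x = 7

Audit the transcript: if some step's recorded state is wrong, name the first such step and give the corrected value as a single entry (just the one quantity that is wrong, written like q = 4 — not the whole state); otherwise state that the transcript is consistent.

no error

Step 1: x = (21*15 + 43) mod 65 = 33 — same as recorded.
Step 2: x = (21*33 + 43) mod 65 = 21 — confirmed correct.
Step 3: x = (21*21 + 43) mod 65 = 29 — matches.
Step 4: x = (21*29 + 43) mod 65 = 2 — in agreement.
Step 5: x = (21*2 + 43) mod 65 = 20 — confirmed correct.
Step 6: x = (21*20 + 43) mod 65 = 8 — matches.
Step 7: x = (21*8 + 43) mod 65 = 16 — agrees with the transcript.
Step 8: x = (21*16 + 43) mod 65 = 54 — no discrepancy.
Step 9: x = (21*54 + 43) mod 65 = 7 — no discrepancy.
Every step is consistent.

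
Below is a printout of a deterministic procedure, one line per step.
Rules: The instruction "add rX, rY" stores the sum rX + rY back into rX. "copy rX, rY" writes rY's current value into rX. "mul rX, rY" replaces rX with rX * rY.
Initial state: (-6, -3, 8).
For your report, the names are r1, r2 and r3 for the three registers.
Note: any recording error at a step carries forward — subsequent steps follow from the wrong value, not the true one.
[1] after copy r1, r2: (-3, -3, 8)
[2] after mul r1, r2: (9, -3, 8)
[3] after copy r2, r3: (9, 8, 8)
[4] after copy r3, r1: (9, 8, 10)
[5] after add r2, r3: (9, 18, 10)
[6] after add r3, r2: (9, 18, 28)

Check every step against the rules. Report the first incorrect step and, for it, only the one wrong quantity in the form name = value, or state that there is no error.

Step 1: r1 = -3 — agrees with the printout.
Step 2: r1 = -3 * -3 = 9 — consistent with the printout.
Step 3: r2 = 8 — same as recorded.
Step 4: r3 = 9 — a discrepancy with the printout.
First incorrect step: 4; the correct value is r3 = 9.

step 4, r3 = 9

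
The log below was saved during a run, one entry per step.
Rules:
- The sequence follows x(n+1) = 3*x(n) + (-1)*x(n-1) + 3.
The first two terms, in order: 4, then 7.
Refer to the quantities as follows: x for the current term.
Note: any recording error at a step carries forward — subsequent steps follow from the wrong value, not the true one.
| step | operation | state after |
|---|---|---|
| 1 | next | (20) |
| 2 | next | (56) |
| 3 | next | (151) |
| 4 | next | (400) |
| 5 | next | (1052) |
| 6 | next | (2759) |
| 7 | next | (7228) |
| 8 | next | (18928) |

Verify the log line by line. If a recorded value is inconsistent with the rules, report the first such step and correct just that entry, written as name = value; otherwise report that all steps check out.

Recomputing the run from the initial state:
step 1: x = 20
step 2: x = 56
step 3: x = 151
step 4: x = 400
step 5: x = 1052
step 6: x = 2759
step 7: x = 7228
step 8: x = 18928
This matches the log at every step.

no error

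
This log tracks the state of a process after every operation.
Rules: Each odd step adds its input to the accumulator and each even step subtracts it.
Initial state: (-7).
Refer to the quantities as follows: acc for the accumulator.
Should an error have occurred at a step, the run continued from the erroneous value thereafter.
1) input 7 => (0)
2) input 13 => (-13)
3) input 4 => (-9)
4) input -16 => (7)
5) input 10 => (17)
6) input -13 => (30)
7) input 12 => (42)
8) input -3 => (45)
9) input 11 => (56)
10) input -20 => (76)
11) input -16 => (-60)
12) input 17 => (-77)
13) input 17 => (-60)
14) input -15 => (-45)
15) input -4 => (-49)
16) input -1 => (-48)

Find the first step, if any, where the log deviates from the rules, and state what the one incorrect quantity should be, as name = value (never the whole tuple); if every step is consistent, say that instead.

step 1: acc = -7 + 7 = 0 -> agrees with the log
step 2: acc = 0 - 13 = -13 -> in agreement
step 3: acc = -13 + 4 = -9 -> matches
step 4: acc = -9 - -16 = 7 -> exactly as logged
step 5: acc = 7 + 10 = 17 -> no discrepancy
step 6: acc = 17 - -13 = 30 -> agrees with the log
step 7: acc = 30 + 12 = 42 -> matches
step 8: acc = 42 - -3 = 45 -> in agreement
step 9: acc = 45 + 11 = 56 -> confirmed correct
step 10: acc = 56 - -20 = 76 -> agrees with the log
step 11: acc = 76 + -16 = 60 -> the log disagrees here
So the first discrepancy is step 11, where the right value is acc = 60.

step 11, acc = 60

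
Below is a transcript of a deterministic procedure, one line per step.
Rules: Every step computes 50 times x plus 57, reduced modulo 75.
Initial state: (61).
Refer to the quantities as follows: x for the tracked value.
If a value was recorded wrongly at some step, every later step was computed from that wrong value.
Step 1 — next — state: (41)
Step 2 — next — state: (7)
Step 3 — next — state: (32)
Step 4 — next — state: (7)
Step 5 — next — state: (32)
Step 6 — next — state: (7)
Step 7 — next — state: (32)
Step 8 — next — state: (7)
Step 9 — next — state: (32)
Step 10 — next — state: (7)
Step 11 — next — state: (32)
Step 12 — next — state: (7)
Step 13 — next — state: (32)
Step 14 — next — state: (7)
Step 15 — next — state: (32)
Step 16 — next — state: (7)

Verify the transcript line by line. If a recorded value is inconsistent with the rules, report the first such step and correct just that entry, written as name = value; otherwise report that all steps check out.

step 1, x = 32

Recomputing the run from the initial state:
step 1: x = 32
step 2: x = 7
step 3: x = 32
step 4: x = 7
step 5: x = 32
step 6: x = 7
step 7: x = 32
step 8: x = 7
step 9: x = 32
step 10: x = 7
step 11: x = 32
step 12: x = 7
step 13: x = 32
step 14: x = 7
step 15: x = 32
step 16: x = 7
The first disagreement with the transcript is at step 1, where the value should be x = 32.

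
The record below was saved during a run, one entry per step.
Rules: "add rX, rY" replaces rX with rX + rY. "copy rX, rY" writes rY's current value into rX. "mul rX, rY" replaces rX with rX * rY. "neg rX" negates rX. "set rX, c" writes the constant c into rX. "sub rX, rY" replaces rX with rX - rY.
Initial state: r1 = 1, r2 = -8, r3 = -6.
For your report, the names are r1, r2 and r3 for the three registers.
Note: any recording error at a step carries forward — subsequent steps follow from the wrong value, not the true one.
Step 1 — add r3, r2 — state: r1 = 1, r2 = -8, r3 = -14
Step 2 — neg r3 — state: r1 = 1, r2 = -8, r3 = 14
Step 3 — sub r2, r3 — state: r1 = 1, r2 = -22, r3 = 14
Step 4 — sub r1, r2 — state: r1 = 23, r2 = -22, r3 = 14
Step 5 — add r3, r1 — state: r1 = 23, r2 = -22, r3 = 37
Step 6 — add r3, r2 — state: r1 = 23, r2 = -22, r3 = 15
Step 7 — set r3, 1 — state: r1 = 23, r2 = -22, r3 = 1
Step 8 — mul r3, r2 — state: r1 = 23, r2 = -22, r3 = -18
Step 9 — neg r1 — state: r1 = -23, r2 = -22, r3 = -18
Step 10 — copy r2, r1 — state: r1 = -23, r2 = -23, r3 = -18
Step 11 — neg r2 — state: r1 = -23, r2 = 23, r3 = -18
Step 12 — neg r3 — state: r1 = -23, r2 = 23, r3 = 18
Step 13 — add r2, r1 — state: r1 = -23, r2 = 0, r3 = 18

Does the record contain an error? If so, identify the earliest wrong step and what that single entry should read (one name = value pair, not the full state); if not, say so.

step 8, r3 = -22

Recomputing the run from the initial state:
step 1: r1 = 1, r2 = -8, r3 = -14
step 2: r1 = 1, r2 = -8, r3 = 14
step 3: r1 = 1, r2 = -22, r3 = 14
step 4: r1 = 23, r2 = -22, r3 = 14
step 5: r1 = 23, r2 = -22, r3 = 37
step 6: r1 = 23, r2 = -22, r3 = 15
step 7: r1 = 23, r2 = -22, r3 = 1
step 8: r1 = 23, r2 = -22, r3 = -22
step 9: r1 = -23, r2 = -22, r3 = -22
step 10: r1 = -23, r2 = -23, r3 = -22
step 11: r1 = -23, r2 = 23, r3 = -22
step 12: r1 = -23, r2 = 23, r3 = 22
step 13: r1 = -23, r2 = 0, r3 = 22
The first disagreement with the record is at step 8, where the value should be r3 = -22.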